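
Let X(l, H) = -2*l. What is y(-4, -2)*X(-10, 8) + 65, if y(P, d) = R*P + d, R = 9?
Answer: -695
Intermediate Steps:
y(P, d) = d + 9*P (y(P, d) = 9*P + d = d + 9*P)
y(-4, -2)*X(-10, 8) + 65 = (-2 + 9*(-4))*(-2*(-10)) + 65 = (-2 - 36)*20 + 65 = -38*20 + 65 = -760 + 65 = -695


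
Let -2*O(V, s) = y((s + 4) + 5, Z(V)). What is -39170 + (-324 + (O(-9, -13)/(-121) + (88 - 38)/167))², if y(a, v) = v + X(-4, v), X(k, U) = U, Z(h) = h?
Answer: 26810575040111/408322849 ≈ 65660.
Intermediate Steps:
y(a, v) = 2*v (y(a, v) = v + v = 2*v)
O(V, s) = -V
-39170 + (-324 + (O(-9, -13)/(-121) + (88 - 38)/167))² = -39170 + (-324 + (-1*(-9)/(-121) + (88 - 38)/167))² = -39170 + (-324 + (9*(-1/121) + 50*(1/167)))² = -39170 + (-324 + (-9/121 + 50/167))² = -39170 + (-324 + 4547/20207)² = -39170 + (-6542521/20207)² = -39170 + 42804581035441/408322849 = 26810575040111/408322849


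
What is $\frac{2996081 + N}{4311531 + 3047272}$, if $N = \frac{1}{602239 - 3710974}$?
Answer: $\frac{9314021867534}{22876568444205} \approx 0.40714$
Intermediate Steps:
$N = - \frac{1}{3108735}$ ($N = \frac{1}{-3108735} = - \frac{1}{3108735} \approx -3.2167 \cdot 10^{-7}$)
$\frac{2996081 + N}{4311531 + 3047272} = \frac{2996081 - \frac{1}{3108735}}{4311531 + 3047272} = \frac{9314021867534}{3108735 \cdot 7358803} = \frac{9314021867534}{3108735} \cdot \frac{1}{7358803} = \frac{9314021867534}{22876568444205}$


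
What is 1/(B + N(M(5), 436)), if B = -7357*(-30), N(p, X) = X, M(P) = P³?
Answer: 1/221146 ≈ 4.5219e-6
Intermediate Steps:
B = 220710
1/(B + N(M(5), 436)) = 1/(220710 + 436) = 1/221146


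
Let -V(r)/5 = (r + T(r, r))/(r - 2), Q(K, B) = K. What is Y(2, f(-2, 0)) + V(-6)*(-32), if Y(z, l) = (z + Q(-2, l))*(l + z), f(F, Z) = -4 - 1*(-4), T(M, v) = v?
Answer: 240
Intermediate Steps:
f(F, Z) = 0 (f(F, Z) = -4 + 4 = 0)
Y(z, l) = (-2 + z)*(l + z) (Y(z, l) = (z - 2)*(l + z) = (-2 + z)*(l + z))
V(r) = -10*r/(-2 + r) (V(r) = -5*(r + r)/(r - 2) = -5*2*r/(-2 + r) = -10*r/(-2 + r))
Y(2, f(-2, 0)) + V(-6)*(-32) = (2² - 2*0 - 2*2 + 0*2) - 10*(-6)/(-2 - 6)*(-32) = (4 + 0 - 4 + 0) - 10*(-6)/(-8)*(-32) = 0 - 10*(-6)*(-⅛)*(-32) = 0 - 15/2*(-32) = 0 + 240 = 240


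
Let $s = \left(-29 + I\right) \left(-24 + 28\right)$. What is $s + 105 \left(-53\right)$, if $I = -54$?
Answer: $-5897$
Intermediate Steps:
$s = -332$ ($s = \left(-29 - 54\right) \left(-24 + 28\right) = \left(-83\right) 4 = -332$)
$s + 105 \left(-53\right) = -332 + 105 \left(-53\right) = -332 - 5565 = -5897$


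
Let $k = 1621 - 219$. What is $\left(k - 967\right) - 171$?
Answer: $264$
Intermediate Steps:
$k = 1402$ ($k = 1621 - 219 = 1402$)
$\left(k - 967\right) - 171 = \left(1402 - 967\right) - 171 = 435 - 171 = 264$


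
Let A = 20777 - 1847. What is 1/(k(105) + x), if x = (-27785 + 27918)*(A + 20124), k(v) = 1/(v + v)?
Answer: 210/1090778221 ≈ 1.9252e-7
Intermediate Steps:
A = 18930
k(v) = 1/(2*v)
x = 5194182 (x = (-27785 + 27918)*(18930 + 20124) = 133*39054 = 5194182)
1/(k(105) + x) = 1/((½)/105 + 5194182) = 1/((½)*(1/105) + 5194182) = 1/(1/210 + 5194182) = 1/(1090778221/210) = 210/1090778221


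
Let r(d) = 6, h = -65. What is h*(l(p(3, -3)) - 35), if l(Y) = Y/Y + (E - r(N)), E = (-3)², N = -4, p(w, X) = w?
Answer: 2015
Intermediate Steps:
E = 9
l(Y) = 4 (l(Y) = Y/Y + (9 - 1*6) = 1 + (9 - 6) = 1 + 3 = 4)
h*(l(p(3, -3)) - 35) = -65*(4 - 35) = -65*(-31) = 2015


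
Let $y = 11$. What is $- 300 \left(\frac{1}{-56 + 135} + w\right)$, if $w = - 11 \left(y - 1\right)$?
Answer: $\frac{2606700}{79} \approx 32996.0$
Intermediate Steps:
$w = -110$ ($w = - 11 \left(11 - 1\right) = \left(-11\right) 10 = -110$)
$- 300 \left(\frac{1}{-56 + 135} + w\right) = - 300 \left(\frac{1}{-56 + 135} - 110\right) = - 300 \left(\frac{1}{79} - 110\right) = \left(-300\right) \left(- \frac{8689}{79}\right) = \frac{2606700}{79}$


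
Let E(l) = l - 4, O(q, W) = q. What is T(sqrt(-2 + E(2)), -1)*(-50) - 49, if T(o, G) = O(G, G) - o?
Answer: 1 + 100*I ≈ 1.0 + 100.0*I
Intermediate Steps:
E(l) = -4 + l
T(o, G) = G - o
T(sqrt(-2 + E(2)), -1)*(-50) - 49 = (-1 - sqrt(-2 + (-4 + 2)))*(-50) - 49 = (-1 - sqrt(-2 - 2))*(-50) - 49 = (-1 - sqrt(-4))*(-50) - 49 = (-1 - 2*I)*(-50) - 49 = (50 + 100*I) - 49 = 1 + 100*I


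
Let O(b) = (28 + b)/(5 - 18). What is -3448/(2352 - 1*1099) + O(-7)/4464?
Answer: -66706883/24238032 ≈ -2.7522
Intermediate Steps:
O(b) = -28/13 - b/13 (O(b) = (28 + b)/(-13) = (28 + b)*(-1/13) = -28/13 - b/13)
-3448/(2352 - 1*1099) + O(-7)/4464 = -3448/(2352 - 1*1099) + (-28/13 - 1/13*(-7))/4464 = -3448/(2352 - 1099) + (-28/13 + 7/13)*(1/4464) = -3448/1253 - 21/13*1/4464 = -3448*1/1253 - 7/19344 = -3448/1253 - 7/19344 = -66706883/24238032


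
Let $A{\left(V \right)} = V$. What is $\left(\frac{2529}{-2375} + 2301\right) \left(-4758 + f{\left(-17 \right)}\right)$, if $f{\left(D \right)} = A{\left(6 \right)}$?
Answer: $- \frac{25957068192}{2375} \approx -1.0929 \cdot 10^{7}$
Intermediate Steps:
$f{\left(D \right)} = 6$
$\left(\frac{2529}{-2375} + 2301\right) \left(-4758 + f{\left(-17 \right)}\right) = \left(\frac{2529}{-2375} + 2301\right) \left(-4758 + 6\right) = \left(2529 \left(- \frac{1}{2375}\right) + 2301\right) \left(-4752\right) = \left(- \frac{2529}{2375} + 2301\right) \left(-4752\right) = \frac{5462346}{2375} \left(-4752\right) = - \frac{25957068192}{2375}$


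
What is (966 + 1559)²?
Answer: 6375625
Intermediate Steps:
(966 + 1559)² = 2525² = 6375625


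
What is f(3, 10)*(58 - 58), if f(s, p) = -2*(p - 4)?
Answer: 0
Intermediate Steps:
f(s, p) = 8 - 2*p (f(s, p) = -2*(-4 + p) = 8 - 2*p)
f(3, 10)*(58 - 58) = (8 - 2*10)*(58 - 58) = (8 - 20)*0 = -12*0 = 0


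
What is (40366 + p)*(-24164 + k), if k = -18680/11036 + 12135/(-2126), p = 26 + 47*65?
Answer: -6159941244243867/5865634 ≈ -1.0502e+9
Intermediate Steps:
p = 3081 (p = 26 + 3055 = 3081)
k = -43408885/5865634 (k = -18680*1/11036 + 12135*(-1/2126) = -4670/2759 - 12135/2126 = -43408885/5865634 ≈ -7.4005)
(40366 + p)*(-24164 + k) = (40366 + 3081)*(-24164 - 43408885/5865634) = 43447*(-141780588861/5865634) = -6159941244243867/5865634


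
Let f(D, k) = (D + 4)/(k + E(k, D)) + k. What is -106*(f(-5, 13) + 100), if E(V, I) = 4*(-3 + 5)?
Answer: -251432/21 ≈ -11973.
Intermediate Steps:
E(V, I) = 8 (E(V, I) = 4*2 = 8)
f(D, k) = k + (4 + D)/(8 + k) (f(D, k) = (D + 4)/(k + 8) + k = (4 + D)/(8 + k) + k = k + (4 + D)/(8 + k))
-106*(f(-5, 13) + 100) = -106*((4 - 5 + 13² + 8*13)/(8 + 13) + 100) = -106*((4 - 5 + 169 + 104)/21 + 100) = -106*((1/21)*272 + 100) = -106*(272/21 + 100) = -106*2372/21 = -251432/21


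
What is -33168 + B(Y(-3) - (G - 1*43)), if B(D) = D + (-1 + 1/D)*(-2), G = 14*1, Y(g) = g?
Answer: -430821/13 ≈ -33140.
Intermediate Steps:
G = 14
B(D) = 2 + D - 2/D (B(D) = D + (2 - 2/D) = 2 + D - 2/D)
-33168 + B(Y(-3) - (G - 1*43)) = -33168 + (2 + (-3 - (14 - 1*43)) - 2/(-3 - (14 - 1*43))) = -33168 + (2 + (-3 - (14 - 43)) - 2/(-3 - (14 - 43))) = -33168 + (2 + (-3 - 1*(-29)) - 2/(-3 - 1*(-29))) = -33168 + (2 + (-3 + 29) - 2/(-3 + 29)) = -33168 + (2 + 26 - 2/26) = -33168 + (2 + 26 - 2*1/26) = -33168 + (2 + 26 - 1/13) = -33168 + 363/13 = -430821/13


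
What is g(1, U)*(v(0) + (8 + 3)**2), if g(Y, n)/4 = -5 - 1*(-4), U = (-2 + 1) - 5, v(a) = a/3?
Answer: -484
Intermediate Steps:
v(a) = a/3 (v(a) = a*(1/3) = a/3)
U = -6 (U = -1 - 5 = -6)
g(Y, n) = -4 (g(Y, n) = 4*(-5 - 1*(-4)) = 4*(-5 + 4) = 4*(-1) = -4)
g(1, U)*(v(0) + (8 + 3)**2) = -4*((1/3)*0 + (8 + 3)**2) = -4*(0 + 11**2) = -4*(0 + 121) = -4*121 = -484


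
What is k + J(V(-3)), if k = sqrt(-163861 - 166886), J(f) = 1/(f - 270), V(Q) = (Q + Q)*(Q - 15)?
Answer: -1/162 + I*sqrt(330747) ≈ -0.0061728 + 575.11*I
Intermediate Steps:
V(Q) = 2*Q*(-15 + Q) (V(Q) = (2*Q)*(-15 + Q) = 2*Q*(-15 + Q))
J(f) = 1/(-270 + f)
k = I*sqrt(330747) (k = sqrt(-330747) = I*sqrt(330747) ≈ 575.11*I)
k + J(V(-3)) = I*sqrt(330747) + 1/(-270 + 2*(-3)*(-15 - 3)) = I*sqrt(330747) + 1/(-270 + 2*(-3)*(-18)) = I*sqrt(330747) + 1/(-270 + 108) = I*sqrt(330747) + 1/(-162) = I*sqrt(330747) - 1/162 = -1/162 + I*sqrt(330747)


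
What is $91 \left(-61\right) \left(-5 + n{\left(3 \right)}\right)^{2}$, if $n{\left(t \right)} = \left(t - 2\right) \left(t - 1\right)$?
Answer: $-49959$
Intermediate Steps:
$n{\left(t \right)} = \left(-1 + t\right) \left(-2 + t\right)$ ($n{\left(t \right)} = \left(-2 + t\right) \left(-1 + t\right) = \left(-1 + t\right) \left(-2 + t\right)$)
$91 \left(-61\right) \left(-5 + n{\left(3 \right)}\right)^{2} = 91 \left(-61\right) \left(-5 + \left(2 + 3^{2} - 9\right)\right)^{2} = - 5551 \left(-5 + \left(2 + 9 - 9\right)\right)^{2} = - 5551 \left(-5 + 2\right)^{2} = - 5551 \left(-3\right)^{2} = \left(-5551\right) 9 = -49959$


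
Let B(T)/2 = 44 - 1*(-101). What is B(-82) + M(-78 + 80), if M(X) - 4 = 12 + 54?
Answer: 360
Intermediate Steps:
B(T) = 290 (B(T) = 2*(44 - 1*(-101)) = 2*(44 + 101) = 2*145 = 290)
M(X) = 70 (M(X) = 4 + (12 + 54) = 4 + 66 = 70)
B(-82) + M(-78 + 80) = 290 + 70 = 360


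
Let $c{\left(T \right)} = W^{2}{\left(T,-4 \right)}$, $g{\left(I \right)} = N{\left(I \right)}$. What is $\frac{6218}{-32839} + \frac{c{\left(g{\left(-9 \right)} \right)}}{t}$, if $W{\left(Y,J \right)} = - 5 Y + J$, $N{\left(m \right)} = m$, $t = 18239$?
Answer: $- \frac{58207743}{598950521} \approx -0.097183$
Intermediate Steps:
$W{\left(Y,J \right)} = J - 5 Y$
$g{\left(I \right)} = I$
$c{\left(T \right)} = \left(-4 - 5 T\right)^{2}$
$\frac{6218}{-32839} + \frac{c{\left(g{\left(-9 \right)} \right)}}{t} = \frac{6218}{-32839} + \frac{\left(4 + 5 \left(-9\right)\right)^{2}}{18239} = 6218 \left(- \frac{1}{32839}\right) + \left(4 - 45\right)^{2} \cdot \frac{1}{18239} = - \frac{6218}{32839} + \left(-41\right)^{2} \cdot \frac{1}{18239} = - \frac{6218}{32839} + 1681 \cdot \frac{1}{18239} = - \frac{6218}{32839} + \frac{1681}{18239} = - \frac{58207743}{598950521}$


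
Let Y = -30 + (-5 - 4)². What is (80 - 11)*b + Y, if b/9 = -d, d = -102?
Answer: 63393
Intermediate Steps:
Y = 51 (Y = -30 + (-9)² = -30 + 81 = 51)
b = 918 (b = 9*(-1*(-102)) = 9*102 = 918)
(80 - 11)*b + Y = (80 - 11)*918 + 51 = 69*918 + 51 = 63342 + 51 = 63393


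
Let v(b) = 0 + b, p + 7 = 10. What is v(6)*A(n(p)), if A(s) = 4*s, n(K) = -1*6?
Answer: -144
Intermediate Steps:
p = 3 (p = -7 + 10 = 3)
v(b) = b
n(K) = -6
v(6)*A(n(p)) = 6*(4*(-6)) = 6*(-24) = -144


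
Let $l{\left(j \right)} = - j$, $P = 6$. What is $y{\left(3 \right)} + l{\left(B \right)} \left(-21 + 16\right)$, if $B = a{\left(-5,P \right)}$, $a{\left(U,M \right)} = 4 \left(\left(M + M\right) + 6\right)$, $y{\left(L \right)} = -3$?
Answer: $357$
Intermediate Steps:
$a{\left(U,M \right)} = 24 + 8 M$ ($a{\left(U,M \right)} = 4 \left(2 M + 6\right) = 4 \left(6 + 2 M\right) = 24 + 8 M$)
$B = 72$ ($B = 24 + 8 \cdot 6 = 24 + 48 = 72$)
$y{\left(3 \right)} + l{\left(B \right)} \left(-21 + 16\right) = -3 + \left(-1\right) 72 \left(-21 + 16\right) = -3 - -360 = -3 + 360 = 357$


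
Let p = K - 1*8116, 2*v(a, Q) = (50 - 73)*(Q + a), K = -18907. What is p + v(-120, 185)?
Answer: -55541/2 ≈ -27771.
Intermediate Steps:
v(a, Q) = -23*Q/2 - 23*a/2 (v(a, Q) = ((50 - 73)*(Q + a))/2 = (-23*(Q + a))/2 = (-23*Q - 23*a)/2 = -23*Q/2 - 23*a/2)
p = -27023 (p = -18907 - 1*8116 = -18907 - 8116 = -27023)
p + v(-120, 185) = -27023 + (-23/2*185 - 23/2*(-120)) = -27023 + (-4255/2 + 1380) = -27023 - 1495/2 = -55541/2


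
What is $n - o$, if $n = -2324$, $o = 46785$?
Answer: $-49109$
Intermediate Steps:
$n - o = -2324 - 46785 = -49109$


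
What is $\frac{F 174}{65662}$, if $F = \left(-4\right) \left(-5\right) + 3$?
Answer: $\frac{2001}{32831} \approx 0.060948$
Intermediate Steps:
$F = 23$ ($F = 20 + 3 = 23$)
$\frac{F 174}{65662} = \frac{23 \cdot 174}{65662} = 4002 \cdot \frac{1}{65662} = \frac{2001}{32831}$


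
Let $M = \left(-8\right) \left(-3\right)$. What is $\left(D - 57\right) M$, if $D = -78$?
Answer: $-3240$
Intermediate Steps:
$M = 24$
$\left(D - 57\right) M = \left(-78 - 57\right) 24 = \left(-135\right) 24 = -3240$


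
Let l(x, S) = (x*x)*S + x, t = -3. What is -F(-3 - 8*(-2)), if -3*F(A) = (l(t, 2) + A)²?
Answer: 784/3 ≈ 261.33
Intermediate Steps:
l(x, S) = x + S*x² (l(x, S) = x²*S + x = S*x² + x = x + S*x²)
F(A) = -(15 + A)²/3 (F(A) = -(-3*(1 + 2*(-3)) + A)²/3 = -(-3*(1 - 6) + A)²/3 = -(-3*(-5) + A)²/3 = -(15 + A)²/3)
-F(-3 - 8*(-2)) = -(-1)*(15 + (-3 - 8*(-2)))²/3 = -(-1)*(15 + (-3 + 16))²/3 = -(-1)*(15 + 13)²/3 = -(-1)*28²/3 = -(-1)*784/3 = -1*(-784/3) = 784/3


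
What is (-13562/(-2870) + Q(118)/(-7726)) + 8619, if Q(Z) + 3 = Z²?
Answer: 95589628761/11086810 ≈ 8621.9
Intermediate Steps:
Q(Z) = -3 + Z²
(-13562/(-2870) + Q(118)/(-7726)) + 8619 = (-13562/(-2870) + (-3 + 118²)/(-7726)) + 8619 = (-13562*(-1/2870) + (-3 + 13924)*(-1/7726)) + 8619 = (6781/1435 + 13921*(-1/7726)) + 8619 = (6781/1435 - 13921/7726) + 8619 = 32413371/11086810 + 8619 = 95589628761/11086810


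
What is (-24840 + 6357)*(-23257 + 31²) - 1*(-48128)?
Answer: 412145096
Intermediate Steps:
(-24840 + 6357)*(-23257 + 31²) - 1*(-48128) = -18483*(-23257 + 961) + 48128 = -18483*(-22296) + 48128 = 412096968 + 48128 = 412145096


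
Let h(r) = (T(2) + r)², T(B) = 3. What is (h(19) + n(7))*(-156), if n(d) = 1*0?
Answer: -75504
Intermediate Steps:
n(d) = 0
h(r) = (3 + r)²
(h(19) + n(7))*(-156) = ((3 + 19)² + 0)*(-156) = (22² + 0)*(-156) = (484 + 0)*(-156) = 484*(-156) = -75504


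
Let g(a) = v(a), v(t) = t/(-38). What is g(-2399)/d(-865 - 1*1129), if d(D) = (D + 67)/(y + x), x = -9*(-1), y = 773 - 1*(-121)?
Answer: -2166297/73226 ≈ -29.584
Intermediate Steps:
v(t) = -t/38 (v(t) = t*(-1/38) = -t/38)
y = 894 (y = 773 + 121 = 894)
x = 9
g(a) = -a/38
d(D) = 67/903 + D/903 (d(D) = (D + 67)/(894 + 9) = (67 + D)/903 = (67 + D)*(1/903) = 67/903 + D/903)
g(-2399)/d(-865 - 1*1129) = (-1/38*(-2399))/(67/903 + (-865 - 1*1129)/903) = 2399/(38*(67/903 + (-865 - 1129)/903)) = 2399/(38*(67/903 + (1/903)*(-1994))) = 2399/(38*(67/903 - 1994/903)) = 2399/(38*(-1927/903)) = (2399/38)*(-903/1927) = -2166297/73226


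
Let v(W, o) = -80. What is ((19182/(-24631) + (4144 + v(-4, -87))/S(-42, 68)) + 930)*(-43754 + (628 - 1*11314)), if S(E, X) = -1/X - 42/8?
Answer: -37752829955840/4408949 ≈ -8.5628e+6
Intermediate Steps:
S(E, X) = -21/4 - 1/X (S(E, X) = -1/X - 42*1/8 = -1/X - 21/4 = -21/4 - 1/X)
((19182/(-24631) + (4144 + v(-4, -87))/S(-42, 68)) + 930)*(-43754 + (628 - 1*11314)) = ((19182/(-24631) + (4144 - 80)/(-21/4 - 1/68)) + 930)*(-43754 + (628 - 1*11314)) = ((19182*(-1/24631) + 4064/(-21/4 - 1*1/68)) + 930)*(-43754 + (628 - 11314)) = ((-19182/24631 + 4064/(-21/4 - 1/68)) + 930)*(-43754 - 10686) = ((-19182/24631 + 4064/(-179/34)) + 930)*(-54440) = ((-19182/24631 + 4064*(-34/179)) + 930)*(-54440) = ((-19182/24631 - 138176/179) + 930)*(-54440) = (-3406846634/4408949 + 930)*(-54440) = (693475936/4408949)*(-54440) = -37752829955840/4408949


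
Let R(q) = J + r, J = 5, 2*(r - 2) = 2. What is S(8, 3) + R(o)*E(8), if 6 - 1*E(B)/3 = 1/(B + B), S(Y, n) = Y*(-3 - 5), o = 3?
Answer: 157/2 ≈ 78.500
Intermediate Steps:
r = 3 (r = 2 + (1/2)*2 = 2 + 1 = 3)
S(Y, n) = -8*Y (S(Y, n) = Y*(-8) = -8*Y)
R(q) = 8 (R(q) = 5 + 3 = 8)
E(B) = 18 - 3/(2*B) (E(B) = 18 - 3/(B + B) = 18 - 3*1/(2*B) = 18 - 3/(2*B))
S(8, 3) + R(o)*E(8) = -8*8 + 8*(18 - 3/2/8) = -64 + 8*(18 - 3/2*1/8) = -64 + 8*(18 - 3/16) = -64 + 8*(285/16) = -64 + 285/2 = 157/2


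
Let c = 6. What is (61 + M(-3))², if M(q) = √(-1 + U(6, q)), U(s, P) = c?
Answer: (61 + √5)² ≈ 3998.8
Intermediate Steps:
U(s, P) = 6
M(q) = √5 (M(q) = √(-1 + 6) = √5)
(61 + M(-3))² = (61 + √5)²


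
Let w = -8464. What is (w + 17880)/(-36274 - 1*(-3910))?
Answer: -2354/8091 ≈ -0.29094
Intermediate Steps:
(w + 17880)/(-36274 - 1*(-3910)) = (-8464 + 17880)/(-36274 - 1*(-3910)) = 9416/(-36274 + 3910) = 9416/(-32364) = 9416*(-1/32364) = -2354/8091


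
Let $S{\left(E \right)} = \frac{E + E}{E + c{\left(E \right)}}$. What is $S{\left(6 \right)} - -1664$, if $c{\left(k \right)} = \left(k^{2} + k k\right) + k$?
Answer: $\frac{11649}{7} \approx 1664.1$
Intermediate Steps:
$c{\left(k \right)} = k + 2 k^{2}$ ($c{\left(k \right)} = \left(k^{2} + k^{2}\right) + k = 2 k^{2} + k = k + 2 k^{2}$)
$S{\left(E \right)} = \frac{2 E}{E + E \left(1 + 2 E\right)}$ ($S{\left(E \right)} = \frac{E + E}{E + E \left(1 + 2 E\right)} = \frac{2 E}{E + E \left(1 + 2 E\right)}$)
$S{\left(6 \right)} - -1664 = \frac{1}{1 + 6} - -1664 = \frac{1}{7} + 1664 = \frac{11649}{7}$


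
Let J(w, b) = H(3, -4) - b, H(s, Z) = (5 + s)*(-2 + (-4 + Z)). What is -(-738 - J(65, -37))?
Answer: 695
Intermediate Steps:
H(s, Z) = (-6 + Z)*(5 + s) (H(s, Z) = (5 + s)*(-6 + Z) = (-6 + Z)*(5 + s))
J(w, b) = -80 - b (J(w, b) = (-30 - 6*3 + 5*(-4) - 4*3) - b = (-30 - 18 - 20 - 12) - b = -80 - b)
-(-738 - J(65, -37)) = -(-738 - (-80 - 1*(-37))) = -(-738 - (-80 + 37)) = -(-738 - 1*(-43)) = -(-738 + 43) = -1*(-695) = 695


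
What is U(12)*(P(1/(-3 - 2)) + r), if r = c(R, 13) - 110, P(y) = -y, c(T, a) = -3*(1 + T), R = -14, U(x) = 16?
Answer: -5664/5 ≈ -1132.8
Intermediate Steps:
c(T, a) = -3 - 3*T
r = -71 (r = (-3 - 3*(-14)) - 110 = (-3 + 42) - 110 = 39 - 110 = -71)
U(12)*(P(1/(-3 - 2)) + r) = 16*(-1/(-3 - 2) - 71) = 16*(-1/(-5) - 71) = 16*(-1*(-⅕) - 71) = 16*(⅕ - 71) = 16*(-354/5) = -5664/5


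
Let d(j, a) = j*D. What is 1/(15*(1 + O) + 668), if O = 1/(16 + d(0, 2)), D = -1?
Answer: 16/10943 ≈ 0.0014621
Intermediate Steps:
d(j, a) = -j (d(j, a) = j*(-1) = -j)
O = 1/16 (O = 1/(16 - 1*0) = 1/(16 + 0) = 1/16 ≈ 0.062500)
1/(15*(1 + O) + 668) = 1/(15*(1 + 1/16) + 668) = 1/(15*(17/16) + 668) = 1/(255/16 + 668) = 1/(10943/16) = 16/10943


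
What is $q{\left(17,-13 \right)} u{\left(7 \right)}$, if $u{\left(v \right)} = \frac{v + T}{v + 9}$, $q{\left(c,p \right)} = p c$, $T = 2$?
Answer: $- \frac{1989}{16} \approx -124.31$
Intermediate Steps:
$q{\left(c,p \right)} = c p$
$u{\left(v \right)} = \frac{2 + v}{9 + v}$ ($u{\left(v \right)} = \frac{v + 2}{v + 9} = \frac{2 + v}{9 + v}$)
$q{\left(17,-13 \right)} u{\left(7 \right)} = 17 \left(-13\right) \frac{2 + 7}{9 + 7} = - 221 \cdot \frac{1}{16} \cdot 9 = \left(-221\right) \frac{9}{16} = - \frac{1989}{16}$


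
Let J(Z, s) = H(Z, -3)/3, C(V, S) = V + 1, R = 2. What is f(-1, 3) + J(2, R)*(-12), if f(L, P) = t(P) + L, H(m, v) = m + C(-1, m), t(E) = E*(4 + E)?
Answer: 12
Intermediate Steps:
C(V, S) = 1 + V
H(m, v) = m (H(m, v) = m + (1 - 1) = m + 0 = m)
f(L, P) = L + P*(4 + P) (f(L, P) = P*(4 + P) + L = L + P*(4 + P))
J(Z, s) = Z/3
f(-1, 3) + J(2, R)*(-12) = (-1 + 3*(4 + 3)) + ((⅓)*2)*(-12) = (-1 + 3*7) + (⅔)*(-12) = (-1 + 21) - 8 = 20 - 8 = 12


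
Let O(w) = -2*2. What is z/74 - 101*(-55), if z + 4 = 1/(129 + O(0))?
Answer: 51383251/9250 ≈ 5554.9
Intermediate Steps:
O(w) = -4
z = -499/125 (z = -4 + 1/(129 - 4) = -4 + 1/125 = -499/125 ≈ -3.9920)
z/74 - 101*(-55) = -499/125/74 - 101*(-55) = -499/125*1/74 + 5555 = -499/9250 + 5555 = 51383251/9250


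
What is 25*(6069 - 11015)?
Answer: -123650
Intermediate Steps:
25*(6069 - 11015) = 25*(-4946) = -123650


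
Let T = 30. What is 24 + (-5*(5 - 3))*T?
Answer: -276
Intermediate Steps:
24 + (-5*(5 - 3))*T = 24 - 5*(5 - 3)*30 = 24 - 5*2*30 = 24 - 10*30 = 24 - 300 = -276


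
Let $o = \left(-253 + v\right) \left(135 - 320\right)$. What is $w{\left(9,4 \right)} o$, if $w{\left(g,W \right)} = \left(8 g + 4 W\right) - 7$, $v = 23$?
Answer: $3446550$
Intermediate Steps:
$w{\left(g,W \right)} = -7 + 4 W + 8 g$ ($w{\left(g,W \right)} = \left(4 W + 8 g\right) - 7 = -7 + 4 W + 8 g$)
$o = 42550$ ($o = \left(-253 + 23\right) \left(135 - 320\right) = \left(-230\right) \left(-185\right) = 42550$)
$w{\left(9,4 \right)} o = \left(-7 + 4 \cdot 4 + 8 \cdot 9\right) 42550 = \left(-7 + 16 + 72\right) 42550 = 81 \cdot 42550 = 3446550$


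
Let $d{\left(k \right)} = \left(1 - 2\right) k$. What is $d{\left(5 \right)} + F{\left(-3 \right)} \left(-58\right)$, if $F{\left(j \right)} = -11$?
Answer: $633$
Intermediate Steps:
$d{\left(k \right)} = - k$
$d{\left(5 \right)} + F{\left(-3 \right)} \left(-58\right) = \left(-1\right) 5 - -638 = -5 + 638 = 633$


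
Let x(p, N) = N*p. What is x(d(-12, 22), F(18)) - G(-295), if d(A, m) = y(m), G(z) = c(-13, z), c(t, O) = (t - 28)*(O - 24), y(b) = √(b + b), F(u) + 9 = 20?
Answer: -13079 + 22*√11 ≈ -13006.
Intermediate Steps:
F(u) = 11 (F(u) = -9 + 20 = 11)
y(b) = √2*√b (y(b) = √(2*b) = √2*√b)
c(t, O) = (-28 + t)*(-24 + O)
G(z) = 984 - 41*z (G(z) = 672 - 28*z - 24*(-13) + z*(-13) = 672 - 28*z + 312 - 13*z = 984 - 41*z)
d(A, m) = √2*√m
x(d(-12, 22), F(18)) - G(-295) = 11*(√2*√22) - (984 - 41*(-295)) = 11*(2*√11) - (984 + 12095) = 22*√11 - 1*13079 = 22*√11 - 13079 = -13079 + 22*√11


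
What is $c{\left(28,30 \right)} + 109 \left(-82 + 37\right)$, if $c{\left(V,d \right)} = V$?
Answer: $-4877$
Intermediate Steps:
$c{\left(28,30 \right)} + 109 \left(-82 + 37\right) = 28 + 109 \left(-82 + 37\right) = 28 + 109 \left(-45\right) = 28 - 4905 = -4877$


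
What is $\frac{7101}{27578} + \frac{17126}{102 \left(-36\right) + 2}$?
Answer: $- \frac{223120079}{50605630} \approx -4.409$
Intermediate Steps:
$\frac{7101}{27578} + \frac{17126}{102 \left(-36\right) + 2} = 7101 \cdot \frac{1}{27578} + \frac{17126}{-3672 + 2} = \frac{7101}{27578} + \frac{17126}{-3670} = \frac{7101}{27578} + 17126 \left(- \frac{1}{3670}\right) = \frac{7101}{27578} - \frac{8563}{1835} = - \frac{223120079}{50605630}$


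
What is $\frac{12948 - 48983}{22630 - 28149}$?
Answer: $\frac{36035}{5519} \approx 6.5293$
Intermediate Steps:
$\frac{12948 - 48983}{22630 - 28149} = - \frac{36035}{-5519} = \left(-36035\right) \left(- \frac{1}{5519}\right) = \frac{36035}{5519}$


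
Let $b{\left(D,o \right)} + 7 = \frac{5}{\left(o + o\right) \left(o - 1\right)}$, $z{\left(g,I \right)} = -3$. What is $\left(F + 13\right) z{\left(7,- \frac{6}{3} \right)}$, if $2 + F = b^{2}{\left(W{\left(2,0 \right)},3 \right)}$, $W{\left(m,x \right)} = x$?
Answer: $- \frac{7825}{48} \approx -163.02$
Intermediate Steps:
$b{\left(D,o \right)} = -7 + \frac{5}{2 o \left(-1 + o\right)}$ ($b{\left(D,o \right)} = -7 + \frac{5}{\left(o + o\right) \left(o - 1\right)} = -7 + \frac{5}{2 o \left(-1 + o\right)}$)
$F = \frac{5953}{144}$ ($F = -2 + \left(\frac{5 - 14 \cdot 3^{2} + 14 \cdot 3}{2 \cdot 3 \left(-1 + 3\right)}\right)^{2} = -2 + \left(\frac{1}{2} \cdot \frac{1}{3} \cdot \frac{1}{2} \left(5 - 126 + 42\right)\right)^{2} = -2 + \left(\frac{1}{2} \cdot \frac{1}{3} \cdot \frac{1}{2} \left(-79\right)\right)^{2} = -2 + \left(- \frac{79}{12}\right)^{2} = -2 + \frac{6241}{144} = \frac{5953}{144} \approx 41.34$)
$\left(F + 13\right) z{\left(7,- \frac{6}{3} \right)} = \left(\frac{5953}{144} + 13\right) \left(-3\right) = \frac{7825}{144} \left(-3\right) = - \frac{7825}{48}$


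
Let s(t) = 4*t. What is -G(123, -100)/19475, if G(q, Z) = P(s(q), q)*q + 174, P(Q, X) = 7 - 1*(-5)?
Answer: -66/779 ≈ -0.084724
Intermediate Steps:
P(Q, X) = 12 (P(Q, X) = 7 + 5 = 12)
G(q, Z) = 174 + 12*q (G(q, Z) = 12*q + 174 = 174 + 12*q)
-G(123, -100)/19475 = -(174 + 12*123)/19475 = -(174 + 1476)/19475 = -1650/19475 = -1*66/779 = -66/779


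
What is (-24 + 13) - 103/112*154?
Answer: -1221/8 ≈ -152.63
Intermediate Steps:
(-24 + 13) - 103/112*154 = -11 - 103*1/112*154 = -11 - 103/112*154 = -11 - 1133/8 = -1221/8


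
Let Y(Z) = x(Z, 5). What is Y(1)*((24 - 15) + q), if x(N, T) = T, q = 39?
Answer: 240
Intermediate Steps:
Y(Z) = 5
Y(1)*((24 - 15) + q) = 5*((24 - 15) + 39) = 5*(9 + 39) = 5*48 = 240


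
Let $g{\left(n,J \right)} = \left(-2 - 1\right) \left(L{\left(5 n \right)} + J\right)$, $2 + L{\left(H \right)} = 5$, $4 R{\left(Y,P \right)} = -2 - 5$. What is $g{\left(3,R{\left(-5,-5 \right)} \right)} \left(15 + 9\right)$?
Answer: $-90$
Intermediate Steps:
$R{\left(Y,P \right)} = - \frac{7}{4}$ ($R{\left(Y,P \right)} = \frac{-2 - 5}{4} = \frac{1}{4} \left(-7\right) = - \frac{7}{4}$)
$L{\left(H \right)} = 3$ ($L{\left(H \right)} = -2 + 5 = 3$)
$g{\left(n,J \right)} = -9 - 3 J$ ($g{\left(n,J \right)} = \left(-2 - 1\right) \left(3 + J\right) = - 3 \left(3 + J\right) = -9 - 3 J$)
$g{\left(3,R{\left(-5,-5 \right)} \right)} \left(15 + 9\right) = \left(-9 - - \frac{21}{4}\right) \left(15 + 9\right) = \left(-9 + \frac{21}{4}\right) 24 = \left(- \frac{15}{4}\right) 24 = -90$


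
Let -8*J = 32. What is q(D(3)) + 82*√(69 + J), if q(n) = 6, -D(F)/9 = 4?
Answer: 6 + 82*√65 ≈ 667.11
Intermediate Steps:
J = -4 (J = -⅛*32 = -4)
D(F) = -36 (D(F) = -9*4 = -36)
q(D(3)) + 82*√(69 + J) = 6 + 82*√(69 - 4) = 6 + 82*√65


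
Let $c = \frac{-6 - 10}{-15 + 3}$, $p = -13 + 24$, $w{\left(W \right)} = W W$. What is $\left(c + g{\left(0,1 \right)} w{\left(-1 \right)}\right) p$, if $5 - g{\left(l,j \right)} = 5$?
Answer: $\frac{44}{3} \approx 14.667$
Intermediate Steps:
$g{\left(l,j \right)} = 0$ ($g{\left(l,j \right)} = 5 - 5 = 0$)
$w{\left(W \right)} = W^{2}$
$p = 11$
$c = \frac{4}{3}$ ($c = - \frac{16}{-12} = \left(-16\right) \left(- \frac{1}{12}\right) = \frac{4}{3} \approx 1.3333$)
$\left(c + g{\left(0,1 \right)} w{\left(-1 \right)}\right) p = \left(\frac{4}{3} + 0 \left(-1\right)^{2}\right) 11 = \left(\frac{4}{3} + 0 \cdot 1\right) 11 = \left(\frac{4}{3} + 0\right) 11 = \frac{4}{3} \cdot 11 = \frac{44}{3}$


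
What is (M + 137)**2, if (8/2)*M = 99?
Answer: 418609/16 ≈ 26163.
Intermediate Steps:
M = 99/4 (M = (1/4)*99 = 99/4 ≈ 24.750)
(M + 137)**2 = (99/4 + 137)**2 = (647/4)**2 = 418609/16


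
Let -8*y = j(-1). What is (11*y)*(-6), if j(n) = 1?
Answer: 33/4 ≈ 8.2500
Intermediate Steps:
y = -⅛ (y = -⅛*1 = -⅛ ≈ -0.12500)
(11*y)*(-6) = (11*(-⅛))*(-6) = -11/8*(-6) = 33/4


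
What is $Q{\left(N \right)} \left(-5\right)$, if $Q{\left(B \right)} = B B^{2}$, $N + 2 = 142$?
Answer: $-13720000$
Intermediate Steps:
$N = 140$ ($N = -2 + 142 = 140$)
$Q{\left(B \right)} = B^{3}$
$Q{\left(N \right)} \left(-5\right) = 140^{3} \left(-5\right) = 2744000 \left(-5\right) = -13720000$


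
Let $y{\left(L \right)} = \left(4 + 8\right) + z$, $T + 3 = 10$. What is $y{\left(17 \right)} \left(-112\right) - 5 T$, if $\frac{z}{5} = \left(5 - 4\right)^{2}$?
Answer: $-1939$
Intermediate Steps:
$z = 5$ ($z = 5 \left(5 - 4\right)^{2} = 5 \cdot 1^{2} = 5 \cdot 1 = 5$)
$T = 7$ ($T = -3 + 10 = 7$)
$y{\left(L \right)} = 17$ ($y{\left(L \right)} = \left(4 + 8\right) + 5 = 12 + 5 = 17$)
$y{\left(17 \right)} \left(-112\right) - 5 T = 17 \left(-112\right) - 35 = -1904 - 35 = -1939$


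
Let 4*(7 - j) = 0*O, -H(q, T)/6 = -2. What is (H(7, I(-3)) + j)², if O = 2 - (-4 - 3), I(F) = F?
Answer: 361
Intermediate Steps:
O = 9 (O = 2 - 1*(-7) = 2 + 7 = 9)
H(q, T) = 12 (H(q, T) = -6*(-2) = 12)
j = 7 (j = 7 - 0*9 = 7 - ¼*0 = 7 + 0 = 7)
(H(7, I(-3)) + j)² = (12 + 7)² = 19² = 361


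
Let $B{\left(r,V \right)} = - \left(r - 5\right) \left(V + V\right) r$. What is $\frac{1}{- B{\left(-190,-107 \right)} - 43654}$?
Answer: $- \frac{1}{7972354} \approx -1.2543 \cdot 10^{-7}$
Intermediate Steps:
$B{\left(r,V \right)} = - 2 V r \left(-5 + r\right)$ ($B{\left(r,V \right)} = - \left(-5 + r\right) 2 V r = - 2 V \left(-5 + r\right) r = - 2 V r \left(-5 + r\right)$)
$\frac{1}{- B{\left(-190,-107 \right)} - 43654} = \frac{1}{- 2 \left(-107\right) \left(-190\right) \left(5 - -190\right) - 43654} = \frac{1}{- 2 \left(-107\right) \left(-190\right) \left(5 + 190\right) - 43654} = \frac{1}{- 2 \left(-107\right) \left(-190\right) 195 - 43654} = \frac{1}{\left(-1\right) 7928700 - 43654} = \frac{1}{-7928700 - 43654} = \frac{1}{-7972354} = - \frac{1}{7972354}$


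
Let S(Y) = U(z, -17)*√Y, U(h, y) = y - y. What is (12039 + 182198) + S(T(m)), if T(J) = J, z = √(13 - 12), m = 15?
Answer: 194237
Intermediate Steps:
z = 1 (z = √1 = 1)
U(h, y) = 0
S(Y) = 0 (S(Y) = 0*√Y = 0)
(12039 + 182198) + S(T(m)) = (12039 + 182198) + 0 = 194237 + 0 = 194237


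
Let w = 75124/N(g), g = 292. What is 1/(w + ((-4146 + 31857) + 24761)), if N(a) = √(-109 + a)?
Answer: 171471/8896647466 - 2683*√183/17793294932 ≈ 1.7234e-5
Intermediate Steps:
w = 75124*√183/183 (w = 75124/(√(-109 + 292)) = 75124/(√183) = 75124*(√183/183) = 75124*√183/183 ≈ 5553.3)
1/(w + ((-4146 + 31857) + 24761)) = 1/(75124*√183/183 + ((-4146 + 31857) + 24761)) = 1/(75124*√183/183 + (27711 + 24761)) = 1/(75124*√183/183 + 52472) = 1/(52472 + 75124*√183/183)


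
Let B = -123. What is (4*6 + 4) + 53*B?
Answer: -6491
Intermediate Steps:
(4*6 + 4) + 53*B = (4*6 + 4) + 53*(-123) = (24 + 4) - 6519 = 28 - 6519 = -6491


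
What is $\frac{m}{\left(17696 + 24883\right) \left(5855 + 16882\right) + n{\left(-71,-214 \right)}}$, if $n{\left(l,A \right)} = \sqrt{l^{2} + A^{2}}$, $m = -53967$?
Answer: $- \frac{52246463124141}{937253861823099892} + \frac{53967 \sqrt{50837}}{937253861823099892} \approx -5.5744 \cdot 10^{-5}$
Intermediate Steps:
$n{\left(l,A \right)} = \sqrt{A^{2} + l^{2}}$
$\frac{m}{\left(17696 + 24883\right) \left(5855 + 16882\right) + n{\left(-71,-214 \right)}} = - \frac{53967}{\left(17696 + 24883\right) \left(5855 + 16882\right) + \sqrt{\left(-214\right)^{2} + \left(-71\right)^{2}}} = - \frac{53967}{42579 \cdot 22737 + \sqrt{45796 + 5041}} = - \frac{53967}{968118723 + \sqrt{50837}}$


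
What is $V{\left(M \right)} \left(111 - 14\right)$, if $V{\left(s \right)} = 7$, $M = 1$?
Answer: $679$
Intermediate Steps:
$V{\left(M \right)} \left(111 - 14\right) = 7 \left(111 - 14\right) = 7 \cdot 97 = 679$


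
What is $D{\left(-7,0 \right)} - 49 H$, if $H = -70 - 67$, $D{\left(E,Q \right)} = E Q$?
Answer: $6713$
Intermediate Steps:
$H = -137$
$D{\left(-7,0 \right)} - 49 H = \left(-7\right) 0 - -6713 = 0 + 6713 = 6713$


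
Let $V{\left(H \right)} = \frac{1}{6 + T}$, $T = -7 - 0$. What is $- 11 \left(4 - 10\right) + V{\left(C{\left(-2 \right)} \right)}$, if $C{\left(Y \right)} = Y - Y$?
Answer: $65$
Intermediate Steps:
$T = -7$ ($T = -7 + 0 = -7$)
$C{\left(Y \right)} = 0$
$V{\left(H \right)} = -1$ ($V{\left(H \right)} = \frac{1}{6 - 7} = \frac{1}{-1} = -1$)
$- 11 \left(4 - 10\right) + V{\left(C{\left(-2 \right)} \right)} = - 11 \left(4 - 10\right) - 1 = \left(-11\right) \left(-6\right) - 1 = 66 - 1 = 65$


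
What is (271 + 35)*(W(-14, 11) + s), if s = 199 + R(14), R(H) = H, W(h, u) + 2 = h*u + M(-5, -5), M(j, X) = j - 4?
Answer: 14688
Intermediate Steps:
M(j, X) = -4 + j
W(h, u) = -11 + h*u (W(h, u) = -2 + (h*u + (-4 - 5)) = -2 + (h*u - 9) = -2 + (-9 + h*u) = -11 + h*u)
s = 213 (s = 199 + 14 = 213)
(271 + 35)*(W(-14, 11) + s) = (271 + 35)*((-11 - 14*11) + 213) = 306*((-11 - 154) + 213) = 306*(-165 + 213) = 306*48 = 14688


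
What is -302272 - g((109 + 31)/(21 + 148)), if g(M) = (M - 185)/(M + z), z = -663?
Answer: -33826383829/111907 ≈ -3.0227e+5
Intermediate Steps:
g(M) = (-185 + M)/(-663 + M) (g(M) = (M - 185)/(M - 663) = (-185 + M)/(-663 + M))
-302272 - g((109 + 31)/(21 + 148)) = -302272 - (-185 + (109 + 31)/(21 + 148))/(-663 + (109 + 31)/(21 + 148)) = -302272 - (-185 + 140/169)/(-663 + 140/169) = -302272 - (-31125)/((-111907/169)*169) = -302272 - (-169)*(-31125)/(111907*169) = -302272 - 1*31125/111907 = -302272 - 31125/111907 = -33826383829/111907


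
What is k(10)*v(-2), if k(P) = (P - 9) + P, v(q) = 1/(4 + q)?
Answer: 11/2 ≈ 5.5000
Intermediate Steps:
k(P) = -9 + 2*P (k(P) = (-9 + P) + P = -9 + 2*P)
k(10)*v(-2) = (-9 + 2*10)/(4 - 2) = (-9 + 20)/2 = 11*(½) = 11/2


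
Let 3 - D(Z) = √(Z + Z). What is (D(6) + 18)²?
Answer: 453 - 84*√3 ≈ 307.51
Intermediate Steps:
D(Z) = 3 - √2*√Z (D(Z) = 3 - √(Z + Z) = 3 - √(2*Z) = 3 - √2*√Z)
(D(6) + 18)² = ((3 - √2*√6) + 18)² = ((3 - 2*√3) + 18)² = (21 - 2*√3)²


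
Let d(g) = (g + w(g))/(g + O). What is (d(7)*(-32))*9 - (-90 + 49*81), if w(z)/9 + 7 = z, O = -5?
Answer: -4887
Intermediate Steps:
w(z) = -63 + 9*z
d(g) = (-63 + 10*g)/(-5 + g) (d(g) = (g + (-63 + 9*g))/(g - 5) = (-63 + 10*g)/(-5 + g))
(d(7)*(-32))*9 - (-90 + 49*81) = (((-63 + 10*7)/(-5 + 7))*(-32))*9 - (-90 + 49*81) = (((-63 + 70)/2)*(-32))*9 - (-90 + 3969) = (((½)*7)*(-32))*9 - 1*3879 = ((7/2)*(-32))*9 - 3879 = -112*9 - 3879 = -1008 - 3879 = -4887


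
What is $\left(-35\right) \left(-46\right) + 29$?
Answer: $1639$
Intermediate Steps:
$\left(-35\right) \left(-46\right) + 29 = 1610 + 29 = 1639$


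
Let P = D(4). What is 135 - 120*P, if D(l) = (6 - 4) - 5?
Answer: 495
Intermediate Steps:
D(l) = -3 (D(l) = 2 - 5 = -3)
P = -3
135 - 120*P = 135 - 120*(-3) = 135 + 360 = 495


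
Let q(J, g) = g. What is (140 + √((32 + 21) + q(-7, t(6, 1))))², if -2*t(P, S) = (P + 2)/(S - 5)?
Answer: 19654 + 840*√6 ≈ 21712.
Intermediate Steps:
t(P, S) = -(2 + P)/(2*(-5 + S)) (t(P, S) = -(P + 2)/(2*(S - 5)) = -(2 + P)/(2*(-5 + S)))
(140 + √((32 + 21) + q(-7, t(6, 1))))² = (140 + √((32 + 21) + (-2 - 1*6)/(2*(-5 + 1))))² = (140 + √(53 + (½)*(-2 - 6)/(-4)))² = (140 + √(53 + (½)*(-¼)*(-8)))² = (140 + √(53 + 1))² = (140 + √54)² = (140 + 3*√6)²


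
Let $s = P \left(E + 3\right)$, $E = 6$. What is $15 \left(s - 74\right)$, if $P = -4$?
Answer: $-1650$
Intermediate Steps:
$s = -36$ ($s = - 4 \left(6 + 3\right) = \left(-4\right) 9 = -36$)
$15 \left(s - 74\right) = 15 \left(-36 - 74\right) = 15 \left(-110\right) = -1650$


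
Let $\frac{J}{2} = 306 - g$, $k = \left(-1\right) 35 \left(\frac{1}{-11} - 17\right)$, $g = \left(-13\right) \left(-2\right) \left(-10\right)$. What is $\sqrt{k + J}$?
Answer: $\frac{2 \sqrt{52338}}{11} \approx 41.595$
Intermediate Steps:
$g = -260$ ($g = 26 \left(-10\right) = -260$)
$k = \frac{6580}{11}$ ($k = - 35 \left(- \frac{1}{11} - 17\right) = \left(-35\right) \left(- \frac{188}{11}\right) = \frac{6580}{11} \approx 598.18$)
$J = 1132$ ($J = 2 \left(306 - -260\right) = 2 \left(306 + 260\right) = 2 \cdot 566 = 1132$)
$\sqrt{k + J} = \sqrt{\frac{6580}{11} + 1132} = \sqrt{\frac{19032}{11}} = \frac{2 \sqrt{52338}}{11}$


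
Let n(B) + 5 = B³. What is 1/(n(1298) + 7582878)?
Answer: 1/2194458465 ≈ 4.5569e-10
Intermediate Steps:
n(B) = -5 + B³
1/(n(1298) + 7582878) = 1/((-5 + 1298³) + 7582878) = 1/((-5 + 2186875592) + 7582878) = 1/(2186875587 + 7582878) = 1/2194458465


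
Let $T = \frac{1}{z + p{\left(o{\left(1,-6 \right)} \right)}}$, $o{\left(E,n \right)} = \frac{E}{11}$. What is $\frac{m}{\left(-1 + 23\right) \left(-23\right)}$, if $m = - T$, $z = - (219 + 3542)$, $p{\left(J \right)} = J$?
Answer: $- \frac{1}{1903020} \approx -5.2548 \cdot 10^{-7}$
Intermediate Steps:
$o{\left(E,n \right)} = \frac{E}{11}$ ($o{\left(E,n \right)} = E \frac{1}{11} = \frac{E}{11}$)
$z = -3761$ ($z = \left(-1\right) 3761 = -3761$)
$T = - \frac{11}{41370}$ ($T = \frac{1}{-3761 + \frac{1}{11} \cdot 1} = \frac{1}{-3761 + \frac{1}{11}} = \frac{1}{- \frac{41370}{11}} = - \frac{11}{41370} \approx -0.00026589$)
$m = \frac{11}{41370}$ ($m = \left(-1\right) \left(- \frac{11}{41370}\right) = \frac{11}{41370} \approx 0.00026589$)
$\frac{m}{\left(-1 + 23\right) \left(-23\right)} = \frac{11}{41370 \left(-1 + 23\right) \left(-23\right)} = \frac{11}{41370 \cdot 22 \left(-23\right)} = \frac{11}{41370 \left(-506\right)} = \frac{11}{41370} \left(- \frac{1}{506}\right) = - \frac{1}{1903020}$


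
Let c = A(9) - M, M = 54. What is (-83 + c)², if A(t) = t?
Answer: 16384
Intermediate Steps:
c = -45 (c = 9 - 1*54 = 9 - 54 = -45)
(-83 + c)² = (-83 - 45)² = (-128)² = 16384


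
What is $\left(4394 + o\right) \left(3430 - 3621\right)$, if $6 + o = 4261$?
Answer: $-1651959$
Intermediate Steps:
$o = 4255$ ($o = -6 + 4261 = 4255$)
$\left(4394 + o\right) \left(3430 - 3621\right) = \left(4394 + 4255\right) \left(3430 - 3621\right) = 8649 \left(-191\right) = -1651959$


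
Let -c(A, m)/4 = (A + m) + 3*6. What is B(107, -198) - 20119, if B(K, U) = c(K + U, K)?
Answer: -20255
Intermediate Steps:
c(A, m) = -72 - 4*A - 4*m (c(A, m) = -4*((A + m) + 3*6) = -4*((A + m) + 18) = -4*(18 + A + m) = -72 - 4*A - 4*m)
B(K, U) = -72 - 8*K - 4*U (B(K, U) = -72 - 4*(K + U) - 4*K = -72 + (-4*K - 4*U) - 4*K = -72 - 8*K - 4*U)
B(107, -198) - 20119 = (-72 - 8*107 - 4*(-198)) - 20119 = (-72 - 856 + 792) - 20119 = -136 - 20119 = -20255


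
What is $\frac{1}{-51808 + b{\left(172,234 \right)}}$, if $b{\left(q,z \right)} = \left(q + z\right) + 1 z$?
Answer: $- \frac{1}{51168} \approx -1.9543 \cdot 10^{-5}$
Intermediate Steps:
$b{\left(q,z \right)} = q + 2 z$ ($b{\left(q,z \right)} = \left(q + z\right) + z = q + 2 z$)
$\frac{1}{-51808 + b{\left(172,234 \right)}} = \frac{1}{-51808 + \left(172 + 2 \cdot 234\right)} = \frac{1}{-51808 + \left(172 + 468\right)} = \frac{1}{-51808 + 640} = \frac{1}{-51168} = - \frac{1}{51168}$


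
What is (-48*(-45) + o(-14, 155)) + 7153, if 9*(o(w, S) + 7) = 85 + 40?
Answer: 83879/9 ≈ 9319.9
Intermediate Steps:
o(w, S) = 62/9 (o(w, S) = -7 + (85 + 40)/9 = -7 + (1/9)*125 = -7 + 125/9 = 62/9)
(-48*(-45) + o(-14, 155)) + 7153 = (-48*(-45) + 62/9) + 7153 = (2160 + 62/9) + 7153 = 19502/9 + 7153 = 83879/9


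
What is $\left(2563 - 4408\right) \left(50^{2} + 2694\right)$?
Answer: $-9582930$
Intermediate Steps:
$\left(2563 - 4408\right) \left(50^{2} + 2694\right) = - 1845 \left(2500 + 2694\right) = \left(-1845\right) 5194 = -9582930$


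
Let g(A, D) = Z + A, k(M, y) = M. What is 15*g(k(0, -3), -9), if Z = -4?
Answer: -60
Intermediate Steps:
g(A, D) = -4 + A
15*g(k(0, -3), -9) = 15*(-4 + 0) = 15*(-4) = -60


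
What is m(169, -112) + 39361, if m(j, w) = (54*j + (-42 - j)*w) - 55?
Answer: 72064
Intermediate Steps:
m(j, w) = -55 + 54*j + w*(-42 - j) (m(j, w) = (54*j + w*(-42 - j)) - 55 = -55 + 54*j + w*(-42 - j))
m(169, -112) + 39361 = (-55 - 42*(-112) + 54*169 - 1*169*(-112)) + 39361 = (-55 + 4704 + 9126 + 18928) + 39361 = 32703 + 39361 = 72064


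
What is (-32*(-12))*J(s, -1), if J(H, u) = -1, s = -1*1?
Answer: -384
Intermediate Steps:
s = -1
(-32*(-12))*J(s, -1) = -32*(-12)*(-1) = 384*(-1) = -384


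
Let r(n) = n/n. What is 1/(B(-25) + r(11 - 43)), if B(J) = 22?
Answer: 1/23 ≈ 0.043478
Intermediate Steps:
r(n) = 1
1/(B(-25) + r(11 - 43)) = 1/(22 + 1) = 1/23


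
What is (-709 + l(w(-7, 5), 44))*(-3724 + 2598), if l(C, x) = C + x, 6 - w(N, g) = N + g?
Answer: 739782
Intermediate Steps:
w(N, g) = 6 - N - g (w(N, g) = 6 - (N + g) = 6 + (-N - g) = 6 - N - g)
(-709 + l(w(-7, 5), 44))*(-3724 + 2598) = (-709 + ((6 - 1*(-7) - 1*5) + 44))*(-3724 + 2598) = (-709 + ((6 + 7 - 5) + 44))*(-1126) = (-709 + (8 + 44))*(-1126) = (-709 + 52)*(-1126) = -657*(-1126) = 739782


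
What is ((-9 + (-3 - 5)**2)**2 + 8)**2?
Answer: 9199089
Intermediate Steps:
((-9 + (-3 - 5)**2)**2 + 8)**2 = ((-9 + (-8)**2)**2 + 8)**2 = ((-9 + 64)**2 + 8)**2 = (55**2 + 8)**2 = (3025 + 8)**2 = 3033**2 = 9199089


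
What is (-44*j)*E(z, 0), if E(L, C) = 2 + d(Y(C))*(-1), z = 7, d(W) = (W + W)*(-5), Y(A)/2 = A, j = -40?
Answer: 3520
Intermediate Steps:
Y(A) = 2*A
d(W) = -10*W (d(W) = (2*W)*(-5) = -10*W)
E(L, C) = 2 + 20*C (E(L, C) = 2 - 20*C*(-1) = 2 + 20*C)
(-44*j)*E(z, 0) = (-44*(-40))*(2 + 20*0) = 1760*(2 + 0) = 1760*2 = 3520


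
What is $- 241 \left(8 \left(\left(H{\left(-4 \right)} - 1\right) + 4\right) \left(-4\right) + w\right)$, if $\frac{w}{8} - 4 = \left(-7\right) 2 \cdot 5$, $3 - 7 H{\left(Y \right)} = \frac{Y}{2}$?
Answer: $\frac{1091248}{7} \approx 1.5589 \cdot 10^{5}$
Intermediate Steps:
$H{\left(Y \right)} = \frac{3}{7} - \frac{Y}{14}$ ($H{\left(Y \right)} = \frac{3}{7} - \frac{Y \frac{1}{2}}{7} = \frac{3}{7} - \frac{\frac{1}{2} Y}{7} = \frac{3}{7} - \frac{Y}{14}$)
$w = -528$ ($w = 32 + 8 \left(-7\right) 2 \cdot 5 = 32 + 8 \left(\left(-14\right) 5\right) = 32 + 8 \left(-70\right) = 32 - 560 = -528$)
$- 241 \left(8 \left(\left(H{\left(-4 \right)} - 1\right) + 4\right) \left(-4\right) + w\right) = - 241 \left(8 \left(\left(\left(\frac{3}{7} - - \frac{2}{7}\right) - 1\right) + 4\right) \left(-4\right) - 528\right) = - 241 \left(8 \left(\left(\left(\frac{3}{7} + \frac{2}{7}\right) - 1\right) + 4\right) \left(-4\right) - 528\right) = - 241 \left(8 \left(\left(\frac{5}{7} - 1\right) + 4\right) \left(-4\right) - 528\right) = - 241 \left(8 \left(- \frac{2}{7} + 4\right) \left(-4\right) - 528\right) = - 241 \left(8 \cdot \frac{26}{7} \left(-4\right) - 528\right) = - 241 \left(\frac{208}{7} \left(-4\right) - 528\right) = - 241 \left(- \frac{832}{7} - 528\right) = \left(-241\right) \left(- \frac{4528}{7}\right) = \frac{1091248}{7}$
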